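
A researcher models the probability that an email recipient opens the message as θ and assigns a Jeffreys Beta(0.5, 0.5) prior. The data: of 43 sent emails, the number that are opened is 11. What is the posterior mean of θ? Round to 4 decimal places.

Posterior mean ≈ 0.2614

The binomial likelihood is conjugate to the Beta prior: with 11 successes and 32 failures, the posterior is Beta(0.5+11, 0.5+32) = Beta(11.5, 32.5).
E[θ | data] = 11.5/(11.5+32.5) = 0.2614.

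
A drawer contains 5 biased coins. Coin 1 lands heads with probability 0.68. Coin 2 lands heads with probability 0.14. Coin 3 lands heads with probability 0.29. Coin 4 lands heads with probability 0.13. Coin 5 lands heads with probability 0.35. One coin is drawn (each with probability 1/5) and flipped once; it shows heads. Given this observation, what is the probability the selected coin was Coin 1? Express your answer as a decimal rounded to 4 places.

Posterior probability ≈ 0.4277

P(heads|C1) = 0.68; P(heads|C2) = 0.14; P(heads|C3) = 0.29; P(heads|C4) = 0.13; P(heads|C5) = 0.35.
Prior × likelihood for each source: 0.2·0.68=0.1360, 0.2·0.14=0.02800, 0.2·0.29=0.05800, 0.2·0.13=0.02600, 0.2·0.35=0.07000. Summing gives P(heads) = 0.31800.
P(Coin 1 | heads) = 0.1360 / 0.31800 = 0.4277.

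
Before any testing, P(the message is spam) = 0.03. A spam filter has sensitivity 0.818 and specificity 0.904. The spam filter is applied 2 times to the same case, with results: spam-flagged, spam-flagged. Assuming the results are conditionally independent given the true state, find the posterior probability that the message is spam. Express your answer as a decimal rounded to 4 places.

Let H be the event that the message is spam; start with P(H) = 0.03. P('spam-flagged'|H) = 0.818, P('spam-flagged'|¬H) = 0.096.
Update on result 1 ('spam-flagged'): P(H) ← 0.818·0.0300 / (0.818·0.0300 + 0.096·0.9700) = 0.024540/0.11766 = 0.2086.
Update on result 2 ('spam-flagged'): P(H) ← 0.818·0.2086 / (0.818·0.2086 + 0.096·0.7914) = 0.17061/0.24659 = 0.6919.

Posterior P(H) ≈ 0.6919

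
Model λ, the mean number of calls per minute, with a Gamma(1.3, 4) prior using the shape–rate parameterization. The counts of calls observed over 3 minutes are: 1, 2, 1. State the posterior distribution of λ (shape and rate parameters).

Posterior: Gamma(shape=5.3, rate=7)

Total count ∑xᵢ = 4 over n = 3 minutes.
Gamma is conjugate to the Poisson likelihood: posterior is Gamma(shape = 1.3+4 = 5.3, rate = 4+3 = 7).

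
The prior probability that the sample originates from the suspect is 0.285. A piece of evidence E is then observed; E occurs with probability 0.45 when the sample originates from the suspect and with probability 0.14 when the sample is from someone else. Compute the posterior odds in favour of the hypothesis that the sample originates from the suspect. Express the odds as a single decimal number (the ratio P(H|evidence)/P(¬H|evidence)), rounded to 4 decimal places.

Prior odds = 0.285/(1−0.285) = 0.39860. In log-odds, ln(0.39860) = -0.91979.
Add log likelihood ratio: ln(3.2143) = 1.1676.
Posterior log-odds = 0.24781, so posterior odds = exp(0.24781) = 1.2812.

Posterior odds ≈ 1.2812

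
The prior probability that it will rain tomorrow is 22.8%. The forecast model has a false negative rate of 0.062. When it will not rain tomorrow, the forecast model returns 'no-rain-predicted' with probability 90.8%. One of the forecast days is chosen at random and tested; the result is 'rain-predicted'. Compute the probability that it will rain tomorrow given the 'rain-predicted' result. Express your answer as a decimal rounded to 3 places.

Write H for 'it will rain tomorrow'. Prior odds H:¬H = 0.228/0.772 = 0.29534. For the 'rain-predicted' outcome, the likelihood ratio is 0.938/0.092 = 10.196.
Posterior odds = 0.29534 × 10.196 = 3.0112, so P(H|E) = 3.0112/(1+3.0112) = 0.751.

P(H | E) ≈ 0.751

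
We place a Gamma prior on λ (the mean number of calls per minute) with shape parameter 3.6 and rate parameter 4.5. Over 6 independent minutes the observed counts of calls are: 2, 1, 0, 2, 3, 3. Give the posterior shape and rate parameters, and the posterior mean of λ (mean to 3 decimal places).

Posterior: Gamma(shape=14.6, rate=10.5); mean ≈ 1.390

The Poisson likelihood adds the total count to the shape and the number of exposure periods to the rate. Here ∑xᵢ = 11 and n = 6, so shape 3.6→14.6 and rate 4.5→10.5.
E[λ | data] = 14.6/10.5 = 1.390.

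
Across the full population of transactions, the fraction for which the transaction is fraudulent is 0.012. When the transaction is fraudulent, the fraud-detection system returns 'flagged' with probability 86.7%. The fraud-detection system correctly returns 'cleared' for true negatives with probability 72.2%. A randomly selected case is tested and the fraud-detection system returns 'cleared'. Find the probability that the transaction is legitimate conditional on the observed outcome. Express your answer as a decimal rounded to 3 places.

Let H be the event that the transaction is fraudulent. P(H) = 0.012, so P(¬H) = 0.988. With E the 'cleared' result, P(E|H) = 0.133 and P(E|¬H) = 0.722.
P(E) = 0.133·0.012 + 0.722·0.988 = 0.0015960 + 0.71334 = 0.71493.
By Bayes' theorem, P(H|E) = 0.0015960 / 0.71493 = 0.002. Hence P(¬H|E) = 1 − 0.002 = 0.998.

P(¬H | E) ≈ 0.998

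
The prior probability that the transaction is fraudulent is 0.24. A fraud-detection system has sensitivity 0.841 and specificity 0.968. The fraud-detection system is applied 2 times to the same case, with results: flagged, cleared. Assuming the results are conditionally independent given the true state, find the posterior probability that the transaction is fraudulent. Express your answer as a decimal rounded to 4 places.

Posterior P(H) ≈ 0.5768

Let H be the event that the transaction is fraudulent; start with P(H) = 0.24. P('flagged'|H) = 0.841, P('flagged'|¬H) = 0.032.
Update on result 1 ('flagged'): P(H) ← 0.841·0.2400 / (0.841·0.2400 + 0.032·0.7600) = 0.20184/0.22616 = 0.8925.
Update on result 2 ('cleared'): P(H) ← 0.159·0.8925 / (0.159·0.8925 + 0.968·0.1075) = 0.14190/0.24600 = 0.5768.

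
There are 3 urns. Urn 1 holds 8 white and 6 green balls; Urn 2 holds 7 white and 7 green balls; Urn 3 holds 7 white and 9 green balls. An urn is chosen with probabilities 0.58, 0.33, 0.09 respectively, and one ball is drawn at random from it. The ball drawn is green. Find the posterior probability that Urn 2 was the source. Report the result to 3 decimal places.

Posterior probability ≈ 0.355

Tabulate prior·likelihood by source: [1] prior 0.58, lik 0.4286, product 0.2486; [2] prior 0.33, lik 0.5, product 0.1650; [3] prior 0.09, lik 0.5625, product 0.05062.
Normalizing constant = 0.46420; the posterior for Urn 2 is its product over the sum, 0.1650/0.46420 = 0.355.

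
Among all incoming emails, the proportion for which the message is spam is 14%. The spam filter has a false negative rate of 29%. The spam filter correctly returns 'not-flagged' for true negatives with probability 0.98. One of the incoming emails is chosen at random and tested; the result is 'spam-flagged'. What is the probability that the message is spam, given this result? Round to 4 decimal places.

Write H for 'the message is spam'. Prior odds H:¬H = 0.14/0.86 = 0.16279. For the 'spam-flagged' outcome, the likelihood ratio is 0.71/0.02 = 35.500.
Posterior odds = 0.16279 × 35.500 = 5.7791, so P(H|E) = 5.7791/(1+5.7791) = 0.8525.

P(H | E) ≈ 0.8525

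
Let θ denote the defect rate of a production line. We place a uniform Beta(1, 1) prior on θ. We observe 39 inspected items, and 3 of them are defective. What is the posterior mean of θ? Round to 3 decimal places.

The binomial likelihood is conjugate to the Beta prior: with 3 successes and 36 failures, the posterior is Beta(1+3, 1+36) = Beta(4, 37).
E[θ | data] = 4/(4+37) = 0.098.

Posterior mean ≈ 0.098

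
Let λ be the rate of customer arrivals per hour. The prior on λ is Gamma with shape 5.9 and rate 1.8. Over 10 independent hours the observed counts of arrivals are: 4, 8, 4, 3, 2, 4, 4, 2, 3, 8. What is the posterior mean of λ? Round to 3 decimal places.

Posterior mean ≈ 4.059

The Poisson likelihood adds the total count to the shape and the number of exposure periods to the rate. Here ∑xᵢ = 42 and n = 10, so shape 5.9→47.9 and rate 1.8→11.8.
Posterior mean = shape/rate = 47.9/11.8 = 4.059.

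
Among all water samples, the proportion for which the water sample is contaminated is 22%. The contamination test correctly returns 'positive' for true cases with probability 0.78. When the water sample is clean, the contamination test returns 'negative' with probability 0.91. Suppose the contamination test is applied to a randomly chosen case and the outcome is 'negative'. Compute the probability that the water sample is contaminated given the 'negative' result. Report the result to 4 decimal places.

P(H | E) ≈ 0.0638

Write H for 'the water sample is contaminated'. Prior odds H:¬H = 0.22/0.78 = 0.28205. For the 'negative' outcome, the likelihood ratio is 0.22/0.91 = 0.24176.
Posterior odds = 0.28205 × 0.24176 = 0.068188, so P(H|E) = 0.068188/(1+0.068188) = 0.0638.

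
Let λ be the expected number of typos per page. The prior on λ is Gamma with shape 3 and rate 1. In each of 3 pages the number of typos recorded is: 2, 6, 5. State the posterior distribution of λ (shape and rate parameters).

The Poisson likelihood adds the total count to the shape and the number of exposure periods to the rate. Here ∑xᵢ = 13 and n = 3, so shape 3→16 and rate 1→4.

Posterior: Gamma(shape=16, rate=4)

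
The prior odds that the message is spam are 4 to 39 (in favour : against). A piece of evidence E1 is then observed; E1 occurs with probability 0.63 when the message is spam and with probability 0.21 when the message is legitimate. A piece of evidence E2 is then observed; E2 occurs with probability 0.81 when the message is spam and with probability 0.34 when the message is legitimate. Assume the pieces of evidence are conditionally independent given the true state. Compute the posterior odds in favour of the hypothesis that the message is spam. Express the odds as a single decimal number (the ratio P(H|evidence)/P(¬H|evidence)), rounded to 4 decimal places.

Posterior odds ≈ 0.7330

Prior odds = 4/39 = 0.10256.
Likelihood ratio for E1 = 0.63/0.21 = 3.0000.
Likelihood ratio for E2 = 0.81/0.34 = 2.3824.
Posterior odds = prior odds × LR₁ × LR₂ = 0.73303.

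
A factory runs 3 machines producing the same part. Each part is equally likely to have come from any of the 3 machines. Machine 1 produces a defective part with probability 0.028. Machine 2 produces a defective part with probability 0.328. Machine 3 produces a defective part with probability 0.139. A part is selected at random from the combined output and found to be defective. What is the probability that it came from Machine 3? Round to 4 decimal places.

Posterior probability ≈ 0.2808

Tabulate prior·likelihood by source: [1] prior 0.333333, lik 0.028, product 0.009333; [2] prior 0.333333, lik 0.328, product 0.1093; [3] prior 0.333333, lik 0.139, product 0.04633.
Normalizing constant = 0.16500; the posterior for Machine 3 is its product over the sum, 0.04633/0.16500 = 0.2808.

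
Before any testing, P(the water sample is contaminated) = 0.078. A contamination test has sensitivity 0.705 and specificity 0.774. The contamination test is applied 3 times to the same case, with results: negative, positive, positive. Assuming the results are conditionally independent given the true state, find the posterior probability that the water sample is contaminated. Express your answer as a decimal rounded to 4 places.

With H the event that the water sample is contaminated, the joint likelihood of the observed sequence is P(data|H) = 0.295·0.705·0.705 = 0.14662 and P(data|¬H) = 0.774·0.226·0.226 = 0.039533.
Bayes: P(H|data) = 0.078·0.14662 / (0.078·0.14662 + 0.922·0.039533) = 0.011437/0.047886 = 0.2388.

Posterior P(H) ≈ 0.2388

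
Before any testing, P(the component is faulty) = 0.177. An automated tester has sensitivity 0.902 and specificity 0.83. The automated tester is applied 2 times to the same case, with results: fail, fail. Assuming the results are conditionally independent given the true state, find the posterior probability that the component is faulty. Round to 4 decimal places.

Posterior P(H) ≈ 0.8582

With H the event that the component is faulty, the joint likelihood of the observed sequence is P(data|H) = 0.902·0.902 = 0.81360 and P(data|¬H) = 0.17·0.17 = 0.028900.
Bayes: P(H|data) = 0.177·0.81360 / (0.177·0.81360 + 0.823·0.028900) = 0.14401/0.16779 = 0.8582.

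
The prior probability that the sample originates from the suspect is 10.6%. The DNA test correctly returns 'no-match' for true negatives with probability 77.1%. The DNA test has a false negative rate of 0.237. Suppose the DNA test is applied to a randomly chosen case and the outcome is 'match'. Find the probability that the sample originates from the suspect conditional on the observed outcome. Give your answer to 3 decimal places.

P(H | E) ≈ 0.283

Let H be the event that the sample originates from the suspect. P(H) = 0.106, so P(¬H) = 0.894. With E the 'match' result, P(E|H) = 0.763 and P(E|¬H) = 0.229.
P(E) = 0.763·0.106 + 0.229·0.894 = 0.080878 + 0.20473 = 0.28560.
By Bayes' theorem, P(H|E) = 0.080878 / 0.28560 = 0.283.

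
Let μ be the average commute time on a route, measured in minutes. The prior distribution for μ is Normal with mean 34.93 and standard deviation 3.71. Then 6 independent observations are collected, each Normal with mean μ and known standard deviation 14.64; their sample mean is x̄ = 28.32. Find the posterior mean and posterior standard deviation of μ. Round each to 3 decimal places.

Prior precision 1/τ₀² = 1/3.71² = 0.0726528; data precision n/σ² = 6/14.64² = 0.0279943.
Posterior precision = 0.0726528 + 0.0279943 = 0.100647, giving posterior SD = 1/√0.100647 = 3.152.
Posterior mean = (0.0726528·34.93 + 0.0279943·28.32) / 0.100647 = 33.091.

Posterior mean ≈ 33.091; posterior SD ≈ 3.152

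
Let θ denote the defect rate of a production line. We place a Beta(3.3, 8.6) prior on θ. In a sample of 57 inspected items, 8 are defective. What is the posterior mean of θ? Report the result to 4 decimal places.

Posterior mean ≈ 0.1640

The binomial likelihood is conjugate to the Beta prior: with 8 successes and 49 failures, the posterior is Beta(3.3+8, 8.6+49) = Beta(11.3, 57.6).
E[θ | data] = 11.3/(11.3+57.6) = 0.1640.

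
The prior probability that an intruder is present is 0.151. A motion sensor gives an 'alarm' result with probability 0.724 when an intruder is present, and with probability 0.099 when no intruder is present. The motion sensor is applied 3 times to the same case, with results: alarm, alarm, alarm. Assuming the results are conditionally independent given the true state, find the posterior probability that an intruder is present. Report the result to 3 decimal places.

Posterior P(H) ≈ 0.986

With H the event that an intruder is present, the joint likelihood of the observed sequence is P(data|H) = 0.724·0.724·0.724 = 0.37950 and P(data|¬H) = 0.099·0.099·0.099 = 0.00097030.
Bayes: P(H|data) = 0.151·0.37950 / (0.151·0.37950 + 0.849·0.00097030) = 0.057305/0.058129 = 0.9858.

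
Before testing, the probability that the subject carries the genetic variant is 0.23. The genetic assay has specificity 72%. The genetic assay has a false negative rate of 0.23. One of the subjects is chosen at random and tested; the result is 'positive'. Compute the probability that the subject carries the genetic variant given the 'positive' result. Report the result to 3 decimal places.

Write H for 'the subject carries the genetic variant'. Prior odds H:¬H = 0.23/0.77 = 0.29870. For the 'positive' outcome, the likelihood ratio is 0.77/0.28 = 2.7500.
Posterior odds = 0.29870 × 2.7500 = 0.82143, so P(H|E) = 0.82143/(1+0.82143) = 0.451.

P(H | E) ≈ 0.451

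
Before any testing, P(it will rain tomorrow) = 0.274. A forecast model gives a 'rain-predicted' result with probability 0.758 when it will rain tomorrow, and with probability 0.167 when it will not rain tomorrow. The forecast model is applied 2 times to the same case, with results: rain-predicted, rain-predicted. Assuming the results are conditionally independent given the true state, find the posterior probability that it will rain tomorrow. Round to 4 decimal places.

Posterior P(H) ≈ 0.8860

Let H be the event that it will rain tomorrow; start with P(H) = 0.274. P('rain-predicted'|H) = 0.758, P('rain-predicted'|¬H) = 0.167.
Update on result 1 ('rain-predicted'): P(H) ← 0.758·0.2740 / (0.758·0.2740 + 0.167·0.7260) = 0.20769/0.32893 = 0.6314.
Update on result 2 ('rain-predicted'): P(H) ← 0.758·0.6314 / (0.758·0.6314 + 0.167·0.3686) = 0.47861/0.54016 = 0.8860.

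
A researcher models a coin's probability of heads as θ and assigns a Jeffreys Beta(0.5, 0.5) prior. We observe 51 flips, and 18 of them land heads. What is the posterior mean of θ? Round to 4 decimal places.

The binomial likelihood is conjugate to the Beta prior: with 18 successes and 33 failures, the posterior is Beta(0.5+18, 0.5+33) = Beta(18.5, 33.5).
Posterior mean = α/(α+β) = 18.5/52 = 0.3558.

Posterior mean ≈ 0.3558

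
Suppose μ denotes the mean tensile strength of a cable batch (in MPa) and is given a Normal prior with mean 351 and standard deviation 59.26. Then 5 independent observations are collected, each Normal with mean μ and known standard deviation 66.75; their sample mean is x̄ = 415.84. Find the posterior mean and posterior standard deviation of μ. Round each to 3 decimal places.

Posterior mean ≈ 402.717; posterior SD ≈ 26.660

With known σ, the Normal prior is conjugate. Weight on the data is w = (n/σ²)/(n/σ² + 1/τ₀²) = 0.00112219/(0.00112219+0.00028476) = 0.79761.
Posterior mean = w·x̄ + (1−w)·μ₀ = 0.79761·415.84 + 0.20239·351 = 402.717. Posterior variance = 1/(0.00112219+0.00028476) = 710.757, so SD = 26.660.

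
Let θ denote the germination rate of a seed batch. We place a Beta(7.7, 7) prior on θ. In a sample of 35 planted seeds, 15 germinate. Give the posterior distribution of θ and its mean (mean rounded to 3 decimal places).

Posterior: Beta(22.7, 27); mean ≈ 0.457

Observing 15 successes and 20 failures updates Beta(7.7, 7) by adding the success and failure counts to the two shape parameters: α = 7.7+15 = 22.7, β = 7+20 = 27.
Posterior mean = α/(α+β) = 22.7/49.7 = 0.457.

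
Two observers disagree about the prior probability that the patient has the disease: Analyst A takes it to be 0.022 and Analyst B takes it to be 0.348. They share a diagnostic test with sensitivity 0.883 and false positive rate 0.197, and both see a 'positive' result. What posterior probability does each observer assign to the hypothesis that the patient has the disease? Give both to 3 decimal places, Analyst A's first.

Analyst A: 0.092; Analyst B: 0.705

The likelihood ratio for a 'positive' result is 0.883/0.197 = 4.4822.
Analyst A: prior odds 0.022/0.978 = 0.022495; posterior odds 0.10083; posterior probability 0.092.
Analyst B: prior odds 0.348/0.652 = 0.53374; posterior odds 2.3924; posterior probability 0.705.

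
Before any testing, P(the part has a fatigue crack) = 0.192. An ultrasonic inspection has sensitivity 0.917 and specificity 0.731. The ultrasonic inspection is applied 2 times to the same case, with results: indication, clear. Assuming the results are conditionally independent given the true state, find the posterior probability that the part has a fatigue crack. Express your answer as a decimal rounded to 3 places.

Posterior P(H) ≈ 0.084

Let H be the event that the part has a fatigue crack; start with P(H) = 0.192. P('indication'|H) = 0.917, P('indication'|¬H) = 0.269.
Update on result 1 ('indication'): P(H) ← 0.917·0.1920 / (0.917·0.1920 + 0.269·0.8080) = 0.17606/0.39342 = 0.4475.
Update on result 2 ('clear'): P(H) ← 0.083·0.4475 / (0.083·0.4475 + 0.731·0.5525) = 0.037145/0.44100 = 0.0842.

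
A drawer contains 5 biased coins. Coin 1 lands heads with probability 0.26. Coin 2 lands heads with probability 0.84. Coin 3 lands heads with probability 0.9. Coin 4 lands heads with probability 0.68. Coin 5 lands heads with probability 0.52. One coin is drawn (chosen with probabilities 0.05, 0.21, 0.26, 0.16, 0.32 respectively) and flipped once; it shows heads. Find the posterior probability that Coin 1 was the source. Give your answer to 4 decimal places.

Posterior probability ≈ 0.0186

P(heads|C1) = 0.26; P(heads|C2) = 0.84; P(heads|C3) = 0.9; P(heads|C4) = 0.68; P(heads|C5) = 0.52.
Prior × likelihood for each source: 0.05·0.26=0.01300, 0.21·0.84=0.1764, 0.26·0.9=0.2340, 0.16·0.68=0.1088, 0.32·0.52=0.1664. Summing gives P(heads) = 0.69860.
P(Coin 1 | heads) = 0.01300 / 0.69860 = 0.0186.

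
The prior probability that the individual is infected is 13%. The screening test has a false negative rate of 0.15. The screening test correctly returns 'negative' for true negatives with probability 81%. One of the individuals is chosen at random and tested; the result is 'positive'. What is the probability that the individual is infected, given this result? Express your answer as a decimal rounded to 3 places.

Let H be the event that the individual is infected. P(H) = 0.13, so P(¬H) = 0.87. With E the 'positive' result, P(E|H) = 0.85 and P(E|¬H) = 0.19.
P(E) = 0.85·0.13 + 0.19·0.87 = 0.11050 + 0.16530 = 0.27580.
By Bayes' theorem, P(H|E) = 0.11050 / 0.27580 = 0.401.

P(H | E) ≈ 0.401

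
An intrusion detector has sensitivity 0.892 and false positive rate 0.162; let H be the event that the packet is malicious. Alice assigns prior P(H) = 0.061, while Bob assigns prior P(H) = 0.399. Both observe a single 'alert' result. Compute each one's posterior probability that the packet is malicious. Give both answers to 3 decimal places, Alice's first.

P('+'|H) = 0.892, P('+'|¬H) = 0.162.
Alice: numerator 0.892·0.061 = 0.054412; evidence = 0.054412+0.162·0.939 = 0.20653; posterior = 0.263.
Bob: numerator 0.892·0.399 = 0.35591; evidence = 0.35591+0.162·0.601 = 0.45327; posterior = 0.785.

Alice: 0.263; Bob: 0.785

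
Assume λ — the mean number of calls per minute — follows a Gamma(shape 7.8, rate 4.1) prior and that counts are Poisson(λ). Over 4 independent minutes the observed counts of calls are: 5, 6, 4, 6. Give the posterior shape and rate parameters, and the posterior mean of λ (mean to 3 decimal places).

Posterior: Gamma(shape=28.8, rate=8.1); mean ≈ 3.556

The Poisson likelihood adds the total count to the shape and the number of exposure periods to the rate. Here ∑xᵢ = 21 and n = 4, so shape 7.8→28.8 and rate 4.1→8.1.
E[λ | data] = 28.8/8.1 = 3.556.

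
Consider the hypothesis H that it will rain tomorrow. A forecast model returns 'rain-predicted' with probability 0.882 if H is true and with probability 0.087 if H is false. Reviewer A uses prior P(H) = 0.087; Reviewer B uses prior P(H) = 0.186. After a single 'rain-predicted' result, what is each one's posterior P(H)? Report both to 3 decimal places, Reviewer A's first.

The likelihood ratio for a 'rain-predicted' result is 0.882/0.087 = 10.138.
Reviewer A: prior odds 0.087/0.913 = 0.095290; posterior odds 0.96605; posterior probability 0.491.
Reviewer B: prior odds 0.186/0.814 = 0.22850; posterior odds 2.3165; posterior probability 0.698.

Reviewer A: 0.491; Reviewer B: 0.698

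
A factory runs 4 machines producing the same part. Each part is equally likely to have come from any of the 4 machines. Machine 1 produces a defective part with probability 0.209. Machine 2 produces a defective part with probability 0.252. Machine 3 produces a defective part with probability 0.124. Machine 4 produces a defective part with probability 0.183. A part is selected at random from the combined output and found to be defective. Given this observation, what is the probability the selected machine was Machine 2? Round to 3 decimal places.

P(defective|M1) = 0.209; P(defective|M2) = 0.252; P(defective|M3) = 0.124; P(defective|M4) = 0.183.
Prior × likelihood for each source: 0.25·0.209=0.05225, 0.25·0.252=0.06300, 0.25·0.124=0.03100, 0.25·0.183=0.04575. Summing gives P(defective) = 0.19200.
P(Machine 2 | defective) = 0.06300 / 0.19200 = 0.328.

Posterior probability ≈ 0.328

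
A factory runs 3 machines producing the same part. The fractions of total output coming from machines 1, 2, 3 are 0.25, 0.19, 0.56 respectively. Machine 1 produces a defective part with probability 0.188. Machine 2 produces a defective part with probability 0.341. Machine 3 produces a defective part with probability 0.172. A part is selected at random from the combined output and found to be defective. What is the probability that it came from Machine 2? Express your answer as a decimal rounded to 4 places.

Tabulate prior·likelihood by source: [1] prior 0.25, lik 0.188, product 0.04700; [2] prior 0.19, lik 0.341, product 0.06479; [3] prior 0.56, lik 0.172, product 0.09632.
Normalizing constant = 0.20811; the posterior for Machine 2 is its product over the sum, 0.06479/0.20811 = 0.3113.

Posterior probability ≈ 0.3113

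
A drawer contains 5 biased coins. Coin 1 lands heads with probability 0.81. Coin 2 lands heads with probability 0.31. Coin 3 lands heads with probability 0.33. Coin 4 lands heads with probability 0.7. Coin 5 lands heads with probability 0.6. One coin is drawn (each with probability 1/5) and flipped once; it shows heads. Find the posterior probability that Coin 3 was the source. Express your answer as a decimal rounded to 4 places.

Posterior probability ≈ 0.1200

P(heads|C1) = 0.81; P(heads|C2) = 0.31; P(heads|C3) = 0.33; P(heads|C4) = 0.7; P(heads|C5) = 0.6.
Prior × likelihood for each source: 0.2·0.81=0.1620, 0.2·0.31=0.06200, 0.2·0.33=0.06600, 0.2·0.7=0.1400, 0.2·0.6=0.1200. Summing gives P(heads) = 0.55000.
P(Coin 3 | heads) = 0.06600 / 0.55000 = 0.1200.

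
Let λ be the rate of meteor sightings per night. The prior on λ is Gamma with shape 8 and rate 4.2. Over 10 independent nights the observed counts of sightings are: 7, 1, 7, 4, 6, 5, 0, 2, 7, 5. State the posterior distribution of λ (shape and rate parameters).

Posterior: Gamma(shape=52, rate=14.2)

The Poisson likelihood adds the total count to the shape and the number of exposure periods to the rate. Here ∑xᵢ = 44 and n = 10, so shape 8→52 and rate 4.2→14.2.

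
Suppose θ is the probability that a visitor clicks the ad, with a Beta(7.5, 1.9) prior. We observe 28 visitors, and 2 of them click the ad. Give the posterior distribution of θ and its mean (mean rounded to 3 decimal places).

Observing 2 successes and 26 failures updates Beta(7.5, 1.9) by adding the success and failure counts to the two shape parameters: α = 7.5+2 = 9.5, β = 1.9+26 = 27.9.
Posterior mean = α/(α+β) = 9.5/37.4 = 0.254.

Posterior: Beta(9.5, 27.9); mean ≈ 0.254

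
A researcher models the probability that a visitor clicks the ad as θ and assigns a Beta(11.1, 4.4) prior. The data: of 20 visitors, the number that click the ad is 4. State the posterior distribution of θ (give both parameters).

Observing 4 successes and 16 failures updates Beta(11.1, 4.4) by adding the success and failure counts to the two shape parameters: α = 11.1+4 = 15.1, β = 4.4+16 = 20.4.

Posterior: Beta(15.1, 20.4)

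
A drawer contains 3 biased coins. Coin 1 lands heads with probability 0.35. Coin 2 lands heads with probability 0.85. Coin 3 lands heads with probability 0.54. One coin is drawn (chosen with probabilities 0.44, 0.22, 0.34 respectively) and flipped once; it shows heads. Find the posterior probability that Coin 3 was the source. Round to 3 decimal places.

Posterior probability ≈ 0.350

Tabulate prior·likelihood by source: [1] prior 0.44, lik 0.35, product 0.1540; [2] prior 0.22, lik 0.85, product 0.1870; [3] prior 0.34, lik 0.54, product 0.1836.
Normalizing constant = 0.52460; the posterior for Coin 3 is its product over the sum, 0.1836/0.52460 = 0.350.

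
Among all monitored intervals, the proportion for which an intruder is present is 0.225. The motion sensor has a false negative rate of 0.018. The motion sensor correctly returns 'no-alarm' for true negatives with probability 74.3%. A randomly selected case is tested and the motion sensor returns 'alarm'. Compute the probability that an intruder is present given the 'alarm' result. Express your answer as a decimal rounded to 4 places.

P(H | E) ≈ 0.5259

Let H be the event that an intruder is present. P(H) = 0.225, so P(¬H) = 0.775. With E the 'alarm' result, P(E|H) = 0.982 and P(E|¬H) = 0.257.
P(E) = 0.982·0.225 + 0.257·0.775 = 0.22095 + 0.19918 = 0.42013.
By Bayes' theorem, P(H|E) = 0.22095 / 0.42013 = 0.5259.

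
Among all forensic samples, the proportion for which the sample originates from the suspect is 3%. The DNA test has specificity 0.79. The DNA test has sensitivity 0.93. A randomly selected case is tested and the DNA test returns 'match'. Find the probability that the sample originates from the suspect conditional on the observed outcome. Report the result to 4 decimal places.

P(H | E) ≈ 0.1205

Let H be the event that the sample originates from the suspect. P(H) = 0.03, so P(¬H) = 0.97. With E the 'match' result, P(E|H) = 0.93 and P(E|¬H) = 0.21.
P(E) = 0.93·0.03 + 0.21·0.97 = 0.027900 + 0.20370 = 0.23160.
By Bayes' theorem, P(H|E) = 0.027900 / 0.23160 = 0.1205.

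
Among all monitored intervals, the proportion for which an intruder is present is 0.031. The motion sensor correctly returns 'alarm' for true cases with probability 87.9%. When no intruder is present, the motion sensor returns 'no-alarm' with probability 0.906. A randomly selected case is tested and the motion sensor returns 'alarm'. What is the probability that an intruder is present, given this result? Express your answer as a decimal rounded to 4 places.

Let H be the event that an intruder is present. P(H) = 0.031, so P(¬H) = 0.969. With E the 'alarm' result, P(E|H) = 0.879 and P(E|¬H) = 0.094.
P(E) = 0.879·0.031 + 0.094·0.969 = 0.027249 + 0.091086 = 0.11833.
By Bayes' theorem, P(H|E) = 0.027249 / 0.11833 = 0.2303.

P(H | E) ≈ 0.2303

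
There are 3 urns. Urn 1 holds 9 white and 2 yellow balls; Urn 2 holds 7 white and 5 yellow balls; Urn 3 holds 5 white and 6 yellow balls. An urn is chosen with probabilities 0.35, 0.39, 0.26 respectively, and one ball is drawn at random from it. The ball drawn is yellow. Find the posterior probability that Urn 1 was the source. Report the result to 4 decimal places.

P(yellow|Urn 1) = 0.1818; P(yellow|Urn 2) = 0.4167; P(yellow|Urn 3) = 0.5455.
Prior × likelihood for each source: 0.35·0.1818=0.06364, 0.39·0.4167=0.1625, 0.26·0.5455=0.1418. Summing gives P(yellow) = 0.36795.
P(Urn 1 | yellow) = 0.06364 / 0.36795 = 0.1729.

Posterior probability ≈ 0.1729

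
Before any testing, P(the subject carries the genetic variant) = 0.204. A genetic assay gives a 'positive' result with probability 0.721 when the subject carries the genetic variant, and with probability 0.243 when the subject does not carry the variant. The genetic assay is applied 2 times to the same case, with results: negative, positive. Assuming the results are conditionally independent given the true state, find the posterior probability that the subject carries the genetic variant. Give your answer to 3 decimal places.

Posterior P(H) ≈ 0.219

With H the event that the subject carries the genetic variant, the joint likelihood of the observed sequence is P(data|H) = 0.279·0.721 = 0.20116 and P(data|¬H) = 0.757·0.243 = 0.18395.
Bayes: P(H|data) = 0.204·0.20116 / (0.204·0.20116 + 0.796·0.18395) = 0.041036/0.18746 = 0.2189.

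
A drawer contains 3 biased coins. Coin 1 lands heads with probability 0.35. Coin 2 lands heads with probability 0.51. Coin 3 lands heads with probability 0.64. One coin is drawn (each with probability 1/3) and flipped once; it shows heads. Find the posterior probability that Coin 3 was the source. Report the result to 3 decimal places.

P(heads|C1) = 0.35; P(heads|C2) = 0.51; P(heads|C3) = 0.64.
Prior × likelihood for each source: 0.333333·0.35=0.1167, 0.333333·0.51=0.1700, 0.333333·0.64=0.2133. Summing gives P(heads) = 0.50000.
P(Coin 3 | heads) = 0.2133 / 0.50000 = 0.427.

Posterior probability ≈ 0.427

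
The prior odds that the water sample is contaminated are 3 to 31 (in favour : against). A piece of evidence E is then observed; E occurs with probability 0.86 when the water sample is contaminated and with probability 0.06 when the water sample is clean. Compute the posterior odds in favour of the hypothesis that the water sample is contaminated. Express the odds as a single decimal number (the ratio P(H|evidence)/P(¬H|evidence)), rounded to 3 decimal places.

Prior odds = 3/31 = 0.096774.
Likelihood ratio for E = 0.86/0.06 = 14.333.
Posterior odds = prior odds × LR = 1.3871.

Posterior odds ≈ 1.387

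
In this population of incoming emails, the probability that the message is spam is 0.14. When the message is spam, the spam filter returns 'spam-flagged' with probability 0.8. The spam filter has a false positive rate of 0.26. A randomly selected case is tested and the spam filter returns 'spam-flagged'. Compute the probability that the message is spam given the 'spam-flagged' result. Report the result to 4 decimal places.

P(H | E) ≈ 0.3337

Write H for 'the message is spam'. Prior odds H:¬H = 0.14/0.86 = 0.16279. For the 'spam-flagged' outcome, the likelihood ratio is 0.8/0.26 = 3.0769.
Posterior odds = 0.16279 × 3.0769 = 0.50089, so P(H|E) = 0.50089/(1+0.50089) = 0.3337.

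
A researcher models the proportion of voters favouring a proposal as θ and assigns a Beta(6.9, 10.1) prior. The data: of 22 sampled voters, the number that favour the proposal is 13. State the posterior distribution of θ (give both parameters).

Observing 13 successes and 9 failures updates Beta(6.9, 10.1) by adding the success and failure counts to the two shape parameters: α = 6.9+13 = 19.9, β = 10.1+9 = 19.1.

Posterior: Beta(19.9, 19.1)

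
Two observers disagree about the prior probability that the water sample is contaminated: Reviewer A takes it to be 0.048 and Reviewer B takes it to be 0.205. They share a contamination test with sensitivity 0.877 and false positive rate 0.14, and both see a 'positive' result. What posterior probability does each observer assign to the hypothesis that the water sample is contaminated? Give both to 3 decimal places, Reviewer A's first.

The likelihood ratio for a 'positive' result is 0.877/0.14 = 6.2643.
Reviewer A: prior odds 0.048/0.952 = 0.050420; posterior odds 0.31585; posterior probability 0.240.
Reviewer B: prior odds 0.205/0.795 = 0.25786; posterior odds 1.6153; posterior probability 0.618.

Reviewer A: 0.240; Reviewer B: 0.618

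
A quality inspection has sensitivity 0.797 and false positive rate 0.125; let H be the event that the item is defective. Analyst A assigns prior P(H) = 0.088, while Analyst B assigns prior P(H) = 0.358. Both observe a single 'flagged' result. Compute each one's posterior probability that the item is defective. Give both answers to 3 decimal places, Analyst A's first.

The likelihood ratio for a 'flagged' result is 0.797/0.125 = 6.3760.
Analyst A: prior odds 0.088/0.912 = 0.096491; posterior odds 0.61523; posterior probability 0.381.
Analyst B: prior odds 0.358/0.642 = 0.55763; posterior odds 3.5555; posterior probability 0.780.

Analyst A: 0.381; Analyst B: 0.780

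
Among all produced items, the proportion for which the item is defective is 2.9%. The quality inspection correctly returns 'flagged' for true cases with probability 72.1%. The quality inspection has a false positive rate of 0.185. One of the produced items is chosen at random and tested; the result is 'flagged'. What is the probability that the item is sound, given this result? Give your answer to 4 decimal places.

Let H be the event that the item is defective. P(H) = 0.029, so P(¬H) = 0.971. With E the 'flagged' result, P(E|H) = 0.721 and P(E|¬H) = 0.185.
P(E) = 0.721·0.029 + 0.185·0.971 = 0.020909 + 0.17963 = 0.20054.
By Bayes' theorem, P(H|E) = 0.020909 / 0.20054 = 0.1043. Hence P(¬H|E) = 1 − 0.1043 = 0.8957.

P(¬H | E) ≈ 0.8957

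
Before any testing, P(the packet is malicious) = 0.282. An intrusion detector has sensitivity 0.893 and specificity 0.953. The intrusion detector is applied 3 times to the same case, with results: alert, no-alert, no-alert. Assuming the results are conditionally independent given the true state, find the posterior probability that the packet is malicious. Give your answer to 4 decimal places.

Let H be the event that the packet is malicious; start with P(H) = 0.282. P('alert'|H) = 0.893, P('alert'|¬H) = 0.047.
Update on result 1 ('alert'): P(H) ← 0.893·0.2820 / (0.893·0.2820 + 0.047·0.7180) = 0.25183/0.28557 = 0.8818.
Update on result 2 ('no-alert'): P(H) ← 0.107·0.8818 / (0.107·0.8818 + 0.953·0.1182) = 0.094356/0.20697 = 0.4559.
Update on result 3 ('no-alert'): P(H) ← 0.107·0.4559 / (0.107·0.4559 + 0.953·0.5441) = 0.048780/0.56732 = 0.0860.

Posterior P(H) ≈ 0.0860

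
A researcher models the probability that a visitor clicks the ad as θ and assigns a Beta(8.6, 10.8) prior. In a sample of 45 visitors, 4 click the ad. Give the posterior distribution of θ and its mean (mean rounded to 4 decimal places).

The binomial likelihood is conjugate to the Beta prior: with 4 successes and 41 failures, the posterior is Beta(8.6+4, 10.8+41) = Beta(12.6, 51.8).
Posterior mean = α/(α+β) = 12.6/64.4 = 0.1957.

Posterior: Beta(12.6, 51.8); mean ≈ 0.1957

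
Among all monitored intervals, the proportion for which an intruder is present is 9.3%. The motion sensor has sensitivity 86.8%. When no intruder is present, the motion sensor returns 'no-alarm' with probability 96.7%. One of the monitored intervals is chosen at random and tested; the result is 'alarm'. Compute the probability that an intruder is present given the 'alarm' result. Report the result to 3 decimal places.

P(H | E) ≈ 0.730

Write H for 'an intruder is present'. Prior odds H:¬H = 0.093/0.907 = 0.10254. For the 'alarm' outcome, the likelihood ratio is 0.868/0.033 = 26.303.
Posterior odds = 0.10254 × 26.303 = 2.6970, so P(H|E) = 2.6970/(1+2.6970) = 0.730.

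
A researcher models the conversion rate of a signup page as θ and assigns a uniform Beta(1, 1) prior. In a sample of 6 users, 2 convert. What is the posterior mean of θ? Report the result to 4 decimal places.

The binomial likelihood is conjugate to the Beta prior: with 2 successes and 4 failures, the posterior is Beta(1+2, 1+4) = Beta(3, 5).
Posterior mean = α/(α+β) = 3/8 = 0.3750.

Posterior mean ≈ 0.3750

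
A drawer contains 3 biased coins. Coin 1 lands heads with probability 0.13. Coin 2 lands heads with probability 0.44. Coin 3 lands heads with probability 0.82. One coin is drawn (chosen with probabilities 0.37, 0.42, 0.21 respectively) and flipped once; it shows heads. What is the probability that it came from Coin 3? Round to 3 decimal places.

Posterior probability ≈ 0.425

P(heads|C1) = 0.13; P(heads|C2) = 0.44; P(heads|C3) = 0.82.
Prior × likelihood for each source: 0.37·0.13=0.04810, 0.42·0.44=0.1848, 0.21·0.82=0.1722. Summing gives P(heads) = 0.40510.
P(Coin 3 | heads) = 0.1722 / 0.40510 = 0.425.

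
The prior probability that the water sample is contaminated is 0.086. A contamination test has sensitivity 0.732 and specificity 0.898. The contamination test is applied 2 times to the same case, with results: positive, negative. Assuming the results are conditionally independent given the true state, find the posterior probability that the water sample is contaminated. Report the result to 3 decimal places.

Let H be the event that the water sample is contaminated; start with P(H) = 0.086. P('positive'|H) = 0.732, P('positive'|¬H) = 0.102.
Update on result 1 ('positive'): P(H) ← 0.732·0.0860 / (0.732·0.0860 + 0.102·0.9140) = 0.062952/0.15618 = 0.4031.
Update on result 2 ('negative'): P(H) ← 0.268·0.4031 / (0.268·0.4031 + 0.898·0.5969) = 0.10802/0.64406 = 0.1677.

Posterior P(H) ≈ 0.168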